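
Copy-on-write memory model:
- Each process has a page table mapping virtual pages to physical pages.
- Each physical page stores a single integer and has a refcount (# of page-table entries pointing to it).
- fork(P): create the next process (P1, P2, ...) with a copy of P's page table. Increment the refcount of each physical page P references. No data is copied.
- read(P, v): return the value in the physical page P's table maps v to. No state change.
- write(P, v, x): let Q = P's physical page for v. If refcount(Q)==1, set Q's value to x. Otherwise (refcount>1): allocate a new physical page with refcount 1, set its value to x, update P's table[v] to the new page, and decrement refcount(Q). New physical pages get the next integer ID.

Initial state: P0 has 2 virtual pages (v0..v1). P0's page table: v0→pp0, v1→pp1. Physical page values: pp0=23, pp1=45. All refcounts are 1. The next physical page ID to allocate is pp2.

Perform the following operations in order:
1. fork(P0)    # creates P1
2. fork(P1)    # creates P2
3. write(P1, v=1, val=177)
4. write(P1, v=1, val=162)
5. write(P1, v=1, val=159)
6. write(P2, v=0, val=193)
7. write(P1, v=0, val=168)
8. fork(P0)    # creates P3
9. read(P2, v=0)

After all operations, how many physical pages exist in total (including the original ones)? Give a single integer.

Answer: 5

Derivation:
Op 1: fork(P0) -> P1. 2 ppages; refcounts: pp0:2 pp1:2
Op 2: fork(P1) -> P2. 2 ppages; refcounts: pp0:3 pp1:3
Op 3: write(P1, v1, 177). refcount(pp1)=3>1 -> COPY to pp2. 3 ppages; refcounts: pp0:3 pp1:2 pp2:1
Op 4: write(P1, v1, 162). refcount(pp2)=1 -> write in place. 3 ppages; refcounts: pp0:3 pp1:2 pp2:1
Op 5: write(P1, v1, 159). refcount(pp2)=1 -> write in place. 3 ppages; refcounts: pp0:3 pp1:2 pp2:1
Op 6: write(P2, v0, 193). refcount(pp0)=3>1 -> COPY to pp3. 4 ppages; refcounts: pp0:2 pp1:2 pp2:1 pp3:1
Op 7: write(P1, v0, 168). refcount(pp0)=2>1 -> COPY to pp4. 5 ppages; refcounts: pp0:1 pp1:2 pp2:1 pp3:1 pp4:1
Op 8: fork(P0) -> P3. 5 ppages; refcounts: pp0:2 pp1:3 pp2:1 pp3:1 pp4:1
Op 9: read(P2, v0) -> 193. No state change.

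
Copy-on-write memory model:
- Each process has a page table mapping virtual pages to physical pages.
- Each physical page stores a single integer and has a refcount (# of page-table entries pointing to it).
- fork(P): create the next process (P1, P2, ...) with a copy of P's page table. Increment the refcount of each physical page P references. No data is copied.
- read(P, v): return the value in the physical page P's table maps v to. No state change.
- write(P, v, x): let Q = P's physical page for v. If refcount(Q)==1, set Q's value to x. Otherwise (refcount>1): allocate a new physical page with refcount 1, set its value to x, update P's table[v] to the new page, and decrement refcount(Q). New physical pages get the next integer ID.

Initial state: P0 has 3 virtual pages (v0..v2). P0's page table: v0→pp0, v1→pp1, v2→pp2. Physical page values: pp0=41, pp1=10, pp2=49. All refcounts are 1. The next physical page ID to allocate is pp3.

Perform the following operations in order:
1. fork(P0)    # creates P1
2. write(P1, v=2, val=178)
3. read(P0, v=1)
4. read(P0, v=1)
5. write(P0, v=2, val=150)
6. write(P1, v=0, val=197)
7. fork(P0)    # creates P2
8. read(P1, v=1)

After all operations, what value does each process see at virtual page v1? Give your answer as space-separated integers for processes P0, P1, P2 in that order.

Answer: 10 10 10

Derivation:
Op 1: fork(P0) -> P1. 3 ppages; refcounts: pp0:2 pp1:2 pp2:2
Op 2: write(P1, v2, 178). refcount(pp2)=2>1 -> COPY to pp3. 4 ppages; refcounts: pp0:2 pp1:2 pp2:1 pp3:1
Op 3: read(P0, v1) -> 10. No state change.
Op 4: read(P0, v1) -> 10. No state change.
Op 5: write(P0, v2, 150). refcount(pp2)=1 -> write in place. 4 ppages; refcounts: pp0:2 pp1:2 pp2:1 pp3:1
Op 6: write(P1, v0, 197). refcount(pp0)=2>1 -> COPY to pp4. 5 ppages; refcounts: pp0:1 pp1:2 pp2:1 pp3:1 pp4:1
Op 7: fork(P0) -> P2. 5 ppages; refcounts: pp0:2 pp1:3 pp2:2 pp3:1 pp4:1
Op 8: read(P1, v1) -> 10. No state change.
P0: v1 -> pp1 = 10
P1: v1 -> pp1 = 10
P2: v1 -> pp1 = 10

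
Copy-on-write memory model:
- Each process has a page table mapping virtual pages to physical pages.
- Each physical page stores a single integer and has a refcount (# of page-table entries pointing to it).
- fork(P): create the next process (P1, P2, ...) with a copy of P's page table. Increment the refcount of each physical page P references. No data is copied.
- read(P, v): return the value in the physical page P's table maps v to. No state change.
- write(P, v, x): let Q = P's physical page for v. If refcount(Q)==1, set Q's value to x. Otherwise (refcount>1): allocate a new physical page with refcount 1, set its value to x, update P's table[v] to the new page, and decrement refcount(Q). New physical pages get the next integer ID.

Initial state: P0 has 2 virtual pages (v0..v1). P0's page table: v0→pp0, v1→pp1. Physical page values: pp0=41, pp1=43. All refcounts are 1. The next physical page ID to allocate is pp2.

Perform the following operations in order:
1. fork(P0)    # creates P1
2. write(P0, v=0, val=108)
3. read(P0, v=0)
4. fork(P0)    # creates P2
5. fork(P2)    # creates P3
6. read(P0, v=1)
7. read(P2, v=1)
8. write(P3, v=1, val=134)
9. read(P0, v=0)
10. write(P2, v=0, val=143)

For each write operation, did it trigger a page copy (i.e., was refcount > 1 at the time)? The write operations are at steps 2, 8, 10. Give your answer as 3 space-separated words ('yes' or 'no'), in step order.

Op 1: fork(P0) -> P1. 2 ppages; refcounts: pp0:2 pp1:2
Op 2: write(P0, v0, 108). refcount(pp0)=2>1 -> COPY to pp2. 3 ppages; refcounts: pp0:1 pp1:2 pp2:1
Op 3: read(P0, v0) -> 108. No state change.
Op 4: fork(P0) -> P2. 3 ppages; refcounts: pp0:1 pp1:3 pp2:2
Op 5: fork(P2) -> P3. 3 ppages; refcounts: pp0:1 pp1:4 pp2:3
Op 6: read(P0, v1) -> 43. No state change.
Op 7: read(P2, v1) -> 43. No state change.
Op 8: write(P3, v1, 134). refcount(pp1)=4>1 -> COPY to pp3. 4 ppages; refcounts: pp0:1 pp1:3 pp2:3 pp3:1
Op 9: read(P0, v0) -> 108. No state change.
Op 10: write(P2, v0, 143). refcount(pp2)=3>1 -> COPY to pp4. 5 ppages; refcounts: pp0:1 pp1:3 pp2:2 pp3:1 pp4:1

yes yes yes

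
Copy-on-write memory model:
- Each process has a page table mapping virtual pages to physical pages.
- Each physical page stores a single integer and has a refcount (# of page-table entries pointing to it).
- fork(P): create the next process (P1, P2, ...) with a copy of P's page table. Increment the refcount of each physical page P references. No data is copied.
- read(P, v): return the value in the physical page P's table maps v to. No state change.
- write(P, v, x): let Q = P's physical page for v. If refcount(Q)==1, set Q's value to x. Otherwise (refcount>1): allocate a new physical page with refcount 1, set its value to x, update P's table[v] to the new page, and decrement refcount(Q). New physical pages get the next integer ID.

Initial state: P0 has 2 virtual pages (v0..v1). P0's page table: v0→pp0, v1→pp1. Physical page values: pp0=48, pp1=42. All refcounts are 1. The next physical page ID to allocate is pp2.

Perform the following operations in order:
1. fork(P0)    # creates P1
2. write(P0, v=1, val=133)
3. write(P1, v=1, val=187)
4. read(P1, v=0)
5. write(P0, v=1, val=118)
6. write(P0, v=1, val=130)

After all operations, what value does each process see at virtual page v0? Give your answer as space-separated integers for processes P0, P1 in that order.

Answer: 48 48

Derivation:
Op 1: fork(P0) -> P1. 2 ppages; refcounts: pp0:2 pp1:2
Op 2: write(P0, v1, 133). refcount(pp1)=2>1 -> COPY to pp2. 3 ppages; refcounts: pp0:2 pp1:1 pp2:1
Op 3: write(P1, v1, 187). refcount(pp1)=1 -> write in place. 3 ppages; refcounts: pp0:2 pp1:1 pp2:1
Op 4: read(P1, v0) -> 48. No state change.
Op 5: write(P0, v1, 118). refcount(pp2)=1 -> write in place. 3 ppages; refcounts: pp0:2 pp1:1 pp2:1
Op 6: write(P0, v1, 130). refcount(pp2)=1 -> write in place. 3 ppages; refcounts: pp0:2 pp1:1 pp2:1
P0: v0 -> pp0 = 48
P1: v0 -> pp0 = 48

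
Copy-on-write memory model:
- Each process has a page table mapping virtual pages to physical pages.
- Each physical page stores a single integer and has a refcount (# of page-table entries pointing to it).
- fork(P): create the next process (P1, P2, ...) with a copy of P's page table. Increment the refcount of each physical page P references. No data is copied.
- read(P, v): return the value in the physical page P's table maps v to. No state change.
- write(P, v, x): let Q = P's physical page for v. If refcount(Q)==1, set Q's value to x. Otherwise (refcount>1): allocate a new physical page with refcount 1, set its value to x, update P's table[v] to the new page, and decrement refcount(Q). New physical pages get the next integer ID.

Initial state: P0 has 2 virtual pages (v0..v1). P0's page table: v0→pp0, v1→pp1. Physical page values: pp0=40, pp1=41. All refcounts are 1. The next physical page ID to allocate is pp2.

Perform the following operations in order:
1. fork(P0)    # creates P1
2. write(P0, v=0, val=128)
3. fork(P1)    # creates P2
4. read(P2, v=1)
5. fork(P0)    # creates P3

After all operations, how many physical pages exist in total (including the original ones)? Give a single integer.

Op 1: fork(P0) -> P1. 2 ppages; refcounts: pp0:2 pp1:2
Op 2: write(P0, v0, 128). refcount(pp0)=2>1 -> COPY to pp2. 3 ppages; refcounts: pp0:1 pp1:2 pp2:1
Op 3: fork(P1) -> P2. 3 ppages; refcounts: pp0:2 pp1:3 pp2:1
Op 4: read(P2, v1) -> 41. No state change.
Op 5: fork(P0) -> P3. 3 ppages; refcounts: pp0:2 pp1:4 pp2:2

Answer: 3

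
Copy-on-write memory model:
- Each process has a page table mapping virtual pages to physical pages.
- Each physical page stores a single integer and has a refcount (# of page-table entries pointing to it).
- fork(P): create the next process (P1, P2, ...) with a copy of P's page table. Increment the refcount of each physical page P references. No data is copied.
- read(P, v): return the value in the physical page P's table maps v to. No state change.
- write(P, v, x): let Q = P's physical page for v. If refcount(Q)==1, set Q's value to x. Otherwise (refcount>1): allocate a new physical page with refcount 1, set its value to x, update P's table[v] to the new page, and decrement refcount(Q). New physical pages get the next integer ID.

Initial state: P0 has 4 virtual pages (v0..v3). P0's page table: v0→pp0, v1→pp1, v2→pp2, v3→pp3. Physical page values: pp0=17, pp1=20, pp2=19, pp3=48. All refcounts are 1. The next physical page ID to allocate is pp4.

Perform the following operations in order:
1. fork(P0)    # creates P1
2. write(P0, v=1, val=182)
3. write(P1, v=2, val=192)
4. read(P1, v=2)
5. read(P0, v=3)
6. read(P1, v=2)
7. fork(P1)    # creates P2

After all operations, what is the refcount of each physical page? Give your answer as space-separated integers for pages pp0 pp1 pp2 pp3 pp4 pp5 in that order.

Answer: 3 2 1 3 1 2

Derivation:
Op 1: fork(P0) -> P1. 4 ppages; refcounts: pp0:2 pp1:2 pp2:2 pp3:2
Op 2: write(P0, v1, 182). refcount(pp1)=2>1 -> COPY to pp4. 5 ppages; refcounts: pp0:2 pp1:1 pp2:2 pp3:2 pp4:1
Op 3: write(P1, v2, 192). refcount(pp2)=2>1 -> COPY to pp5. 6 ppages; refcounts: pp0:2 pp1:1 pp2:1 pp3:2 pp4:1 pp5:1
Op 4: read(P1, v2) -> 192. No state change.
Op 5: read(P0, v3) -> 48. No state change.
Op 6: read(P1, v2) -> 192. No state change.
Op 7: fork(P1) -> P2. 6 ppages; refcounts: pp0:3 pp1:2 pp2:1 pp3:3 pp4:1 pp5:2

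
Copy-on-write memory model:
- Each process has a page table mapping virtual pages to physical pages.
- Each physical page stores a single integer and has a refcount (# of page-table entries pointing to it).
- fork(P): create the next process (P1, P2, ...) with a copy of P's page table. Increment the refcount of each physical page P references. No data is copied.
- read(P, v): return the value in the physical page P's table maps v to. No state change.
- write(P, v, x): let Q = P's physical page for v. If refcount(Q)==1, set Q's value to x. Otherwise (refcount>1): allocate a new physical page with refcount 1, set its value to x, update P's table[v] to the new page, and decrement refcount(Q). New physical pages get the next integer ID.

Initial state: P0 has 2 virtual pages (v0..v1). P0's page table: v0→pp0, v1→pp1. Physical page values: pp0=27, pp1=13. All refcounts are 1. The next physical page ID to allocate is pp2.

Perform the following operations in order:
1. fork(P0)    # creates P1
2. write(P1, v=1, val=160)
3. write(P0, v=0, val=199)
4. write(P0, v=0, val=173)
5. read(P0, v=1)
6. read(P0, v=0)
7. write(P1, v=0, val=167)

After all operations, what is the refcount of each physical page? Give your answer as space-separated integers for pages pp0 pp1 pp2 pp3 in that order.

Op 1: fork(P0) -> P1. 2 ppages; refcounts: pp0:2 pp1:2
Op 2: write(P1, v1, 160). refcount(pp1)=2>1 -> COPY to pp2. 3 ppages; refcounts: pp0:2 pp1:1 pp2:1
Op 3: write(P0, v0, 199). refcount(pp0)=2>1 -> COPY to pp3. 4 ppages; refcounts: pp0:1 pp1:1 pp2:1 pp3:1
Op 4: write(P0, v0, 173). refcount(pp3)=1 -> write in place. 4 ppages; refcounts: pp0:1 pp1:1 pp2:1 pp3:1
Op 5: read(P0, v1) -> 13. No state change.
Op 6: read(P0, v0) -> 173. No state change.
Op 7: write(P1, v0, 167). refcount(pp0)=1 -> write in place. 4 ppages; refcounts: pp0:1 pp1:1 pp2:1 pp3:1

Answer: 1 1 1 1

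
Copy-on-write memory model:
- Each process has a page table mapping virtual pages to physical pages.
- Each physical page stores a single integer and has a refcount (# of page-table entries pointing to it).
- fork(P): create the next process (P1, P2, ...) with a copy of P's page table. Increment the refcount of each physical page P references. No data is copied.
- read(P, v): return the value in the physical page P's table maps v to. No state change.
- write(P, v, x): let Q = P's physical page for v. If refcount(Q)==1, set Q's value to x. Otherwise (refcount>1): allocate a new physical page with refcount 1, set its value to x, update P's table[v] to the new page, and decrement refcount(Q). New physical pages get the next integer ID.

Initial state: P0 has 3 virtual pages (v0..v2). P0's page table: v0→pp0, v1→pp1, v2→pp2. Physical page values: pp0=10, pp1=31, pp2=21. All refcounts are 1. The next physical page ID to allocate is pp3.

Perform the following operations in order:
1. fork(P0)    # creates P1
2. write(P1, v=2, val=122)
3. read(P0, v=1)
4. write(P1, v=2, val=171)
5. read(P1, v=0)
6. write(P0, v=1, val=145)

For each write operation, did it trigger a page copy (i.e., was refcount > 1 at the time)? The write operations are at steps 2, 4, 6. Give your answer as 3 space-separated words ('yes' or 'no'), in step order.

Op 1: fork(P0) -> P1. 3 ppages; refcounts: pp0:2 pp1:2 pp2:2
Op 2: write(P1, v2, 122). refcount(pp2)=2>1 -> COPY to pp3. 4 ppages; refcounts: pp0:2 pp1:2 pp2:1 pp3:1
Op 3: read(P0, v1) -> 31. No state change.
Op 4: write(P1, v2, 171). refcount(pp3)=1 -> write in place. 4 ppages; refcounts: pp0:2 pp1:2 pp2:1 pp3:1
Op 5: read(P1, v0) -> 10. No state change.
Op 6: write(P0, v1, 145). refcount(pp1)=2>1 -> COPY to pp4. 5 ppages; refcounts: pp0:2 pp1:1 pp2:1 pp3:1 pp4:1

yes no yes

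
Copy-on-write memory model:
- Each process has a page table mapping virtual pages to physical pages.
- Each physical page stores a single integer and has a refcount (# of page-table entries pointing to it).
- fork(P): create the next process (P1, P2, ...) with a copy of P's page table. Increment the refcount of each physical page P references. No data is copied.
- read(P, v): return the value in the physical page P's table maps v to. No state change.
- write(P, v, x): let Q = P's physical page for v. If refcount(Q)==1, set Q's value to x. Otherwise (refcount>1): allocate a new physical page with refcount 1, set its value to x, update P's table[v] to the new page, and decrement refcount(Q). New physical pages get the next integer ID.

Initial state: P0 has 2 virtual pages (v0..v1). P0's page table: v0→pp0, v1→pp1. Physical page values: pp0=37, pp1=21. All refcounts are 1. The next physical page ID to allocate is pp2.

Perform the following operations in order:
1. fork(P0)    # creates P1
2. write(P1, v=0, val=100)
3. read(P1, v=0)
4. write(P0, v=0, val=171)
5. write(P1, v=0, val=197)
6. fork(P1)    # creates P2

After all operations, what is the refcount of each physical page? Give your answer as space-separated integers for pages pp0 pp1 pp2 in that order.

Answer: 1 3 2

Derivation:
Op 1: fork(P0) -> P1. 2 ppages; refcounts: pp0:2 pp1:2
Op 2: write(P1, v0, 100). refcount(pp0)=2>1 -> COPY to pp2. 3 ppages; refcounts: pp0:1 pp1:2 pp2:1
Op 3: read(P1, v0) -> 100. No state change.
Op 4: write(P0, v0, 171). refcount(pp0)=1 -> write in place. 3 ppages; refcounts: pp0:1 pp1:2 pp2:1
Op 5: write(P1, v0, 197). refcount(pp2)=1 -> write in place. 3 ppages; refcounts: pp0:1 pp1:2 pp2:1
Op 6: fork(P1) -> P2. 3 ppages; refcounts: pp0:1 pp1:3 pp2:2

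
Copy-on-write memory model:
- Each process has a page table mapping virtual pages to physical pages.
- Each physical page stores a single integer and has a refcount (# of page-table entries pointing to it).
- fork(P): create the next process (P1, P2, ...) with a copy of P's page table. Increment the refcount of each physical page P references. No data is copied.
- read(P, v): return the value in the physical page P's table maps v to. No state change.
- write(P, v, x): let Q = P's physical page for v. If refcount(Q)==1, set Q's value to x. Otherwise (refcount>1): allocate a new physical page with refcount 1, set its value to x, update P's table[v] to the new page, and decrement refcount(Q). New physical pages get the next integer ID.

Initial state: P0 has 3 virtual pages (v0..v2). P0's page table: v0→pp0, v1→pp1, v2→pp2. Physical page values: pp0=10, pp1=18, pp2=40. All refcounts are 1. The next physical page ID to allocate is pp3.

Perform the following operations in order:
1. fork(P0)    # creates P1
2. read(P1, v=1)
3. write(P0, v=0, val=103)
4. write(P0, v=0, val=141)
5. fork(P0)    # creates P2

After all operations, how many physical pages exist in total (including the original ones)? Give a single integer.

Answer: 4

Derivation:
Op 1: fork(P0) -> P1. 3 ppages; refcounts: pp0:2 pp1:2 pp2:2
Op 2: read(P1, v1) -> 18. No state change.
Op 3: write(P0, v0, 103). refcount(pp0)=2>1 -> COPY to pp3. 4 ppages; refcounts: pp0:1 pp1:2 pp2:2 pp3:1
Op 4: write(P0, v0, 141). refcount(pp3)=1 -> write in place. 4 ppages; refcounts: pp0:1 pp1:2 pp2:2 pp3:1
Op 5: fork(P0) -> P2. 4 ppages; refcounts: pp0:1 pp1:3 pp2:3 pp3:2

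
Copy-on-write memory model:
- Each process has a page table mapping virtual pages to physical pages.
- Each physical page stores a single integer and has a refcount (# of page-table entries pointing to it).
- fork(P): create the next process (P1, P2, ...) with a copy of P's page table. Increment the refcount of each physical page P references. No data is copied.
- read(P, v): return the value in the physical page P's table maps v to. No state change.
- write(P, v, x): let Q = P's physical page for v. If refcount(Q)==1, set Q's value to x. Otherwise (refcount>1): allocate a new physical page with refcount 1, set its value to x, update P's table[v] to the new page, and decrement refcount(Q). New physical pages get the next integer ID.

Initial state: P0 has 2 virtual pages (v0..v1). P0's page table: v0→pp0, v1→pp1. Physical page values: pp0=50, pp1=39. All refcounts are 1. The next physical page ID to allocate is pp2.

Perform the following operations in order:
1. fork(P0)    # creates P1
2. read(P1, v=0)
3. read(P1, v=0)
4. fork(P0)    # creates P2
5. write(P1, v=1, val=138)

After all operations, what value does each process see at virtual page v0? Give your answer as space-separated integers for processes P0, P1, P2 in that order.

Answer: 50 50 50

Derivation:
Op 1: fork(P0) -> P1. 2 ppages; refcounts: pp0:2 pp1:2
Op 2: read(P1, v0) -> 50. No state change.
Op 3: read(P1, v0) -> 50. No state change.
Op 4: fork(P0) -> P2. 2 ppages; refcounts: pp0:3 pp1:3
Op 5: write(P1, v1, 138). refcount(pp1)=3>1 -> COPY to pp2. 3 ppages; refcounts: pp0:3 pp1:2 pp2:1
P0: v0 -> pp0 = 50
P1: v0 -> pp0 = 50
P2: v0 -> pp0 = 50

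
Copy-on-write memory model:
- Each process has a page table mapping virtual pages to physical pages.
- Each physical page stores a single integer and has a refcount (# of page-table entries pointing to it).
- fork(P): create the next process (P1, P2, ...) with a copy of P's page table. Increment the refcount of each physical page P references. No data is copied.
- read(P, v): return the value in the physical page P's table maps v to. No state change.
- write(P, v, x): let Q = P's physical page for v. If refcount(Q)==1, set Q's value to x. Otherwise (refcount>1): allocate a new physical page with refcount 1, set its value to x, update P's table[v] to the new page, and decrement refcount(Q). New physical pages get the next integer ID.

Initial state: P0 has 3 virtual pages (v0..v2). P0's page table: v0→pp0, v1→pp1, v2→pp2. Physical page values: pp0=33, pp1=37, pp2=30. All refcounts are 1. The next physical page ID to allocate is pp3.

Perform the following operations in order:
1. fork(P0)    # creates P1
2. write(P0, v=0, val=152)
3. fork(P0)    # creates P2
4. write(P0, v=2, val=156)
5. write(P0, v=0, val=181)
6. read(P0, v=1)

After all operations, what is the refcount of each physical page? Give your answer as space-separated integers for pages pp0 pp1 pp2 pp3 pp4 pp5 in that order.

Op 1: fork(P0) -> P1. 3 ppages; refcounts: pp0:2 pp1:2 pp2:2
Op 2: write(P0, v0, 152). refcount(pp0)=2>1 -> COPY to pp3. 4 ppages; refcounts: pp0:1 pp1:2 pp2:2 pp3:1
Op 3: fork(P0) -> P2. 4 ppages; refcounts: pp0:1 pp1:3 pp2:3 pp3:2
Op 4: write(P0, v2, 156). refcount(pp2)=3>1 -> COPY to pp4. 5 ppages; refcounts: pp0:1 pp1:3 pp2:2 pp3:2 pp4:1
Op 5: write(P0, v0, 181). refcount(pp3)=2>1 -> COPY to pp5. 6 ppages; refcounts: pp0:1 pp1:3 pp2:2 pp3:1 pp4:1 pp5:1
Op 6: read(P0, v1) -> 37. No state change.

Answer: 1 3 2 1 1 1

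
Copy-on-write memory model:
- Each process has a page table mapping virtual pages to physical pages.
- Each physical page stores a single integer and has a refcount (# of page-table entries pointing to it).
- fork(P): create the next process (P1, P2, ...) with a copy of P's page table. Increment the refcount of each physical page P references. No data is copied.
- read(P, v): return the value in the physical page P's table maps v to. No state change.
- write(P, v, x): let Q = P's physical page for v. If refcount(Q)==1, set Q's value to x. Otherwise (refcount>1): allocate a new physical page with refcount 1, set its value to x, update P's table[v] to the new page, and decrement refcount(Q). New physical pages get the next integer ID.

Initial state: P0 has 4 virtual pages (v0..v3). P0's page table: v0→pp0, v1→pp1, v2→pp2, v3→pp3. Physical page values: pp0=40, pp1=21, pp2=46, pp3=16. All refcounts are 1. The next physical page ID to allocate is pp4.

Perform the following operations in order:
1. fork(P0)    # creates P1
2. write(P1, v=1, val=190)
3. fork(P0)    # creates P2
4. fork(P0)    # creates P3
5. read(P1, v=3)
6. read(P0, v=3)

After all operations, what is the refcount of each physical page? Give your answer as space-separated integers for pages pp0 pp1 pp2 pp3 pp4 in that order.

Answer: 4 3 4 4 1

Derivation:
Op 1: fork(P0) -> P1. 4 ppages; refcounts: pp0:2 pp1:2 pp2:2 pp3:2
Op 2: write(P1, v1, 190). refcount(pp1)=2>1 -> COPY to pp4. 5 ppages; refcounts: pp0:2 pp1:1 pp2:2 pp3:2 pp4:1
Op 3: fork(P0) -> P2. 5 ppages; refcounts: pp0:3 pp1:2 pp2:3 pp3:3 pp4:1
Op 4: fork(P0) -> P3. 5 ppages; refcounts: pp0:4 pp1:3 pp2:4 pp3:4 pp4:1
Op 5: read(P1, v3) -> 16. No state change.
Op 6: read(P0, v3) -> 16. No state change.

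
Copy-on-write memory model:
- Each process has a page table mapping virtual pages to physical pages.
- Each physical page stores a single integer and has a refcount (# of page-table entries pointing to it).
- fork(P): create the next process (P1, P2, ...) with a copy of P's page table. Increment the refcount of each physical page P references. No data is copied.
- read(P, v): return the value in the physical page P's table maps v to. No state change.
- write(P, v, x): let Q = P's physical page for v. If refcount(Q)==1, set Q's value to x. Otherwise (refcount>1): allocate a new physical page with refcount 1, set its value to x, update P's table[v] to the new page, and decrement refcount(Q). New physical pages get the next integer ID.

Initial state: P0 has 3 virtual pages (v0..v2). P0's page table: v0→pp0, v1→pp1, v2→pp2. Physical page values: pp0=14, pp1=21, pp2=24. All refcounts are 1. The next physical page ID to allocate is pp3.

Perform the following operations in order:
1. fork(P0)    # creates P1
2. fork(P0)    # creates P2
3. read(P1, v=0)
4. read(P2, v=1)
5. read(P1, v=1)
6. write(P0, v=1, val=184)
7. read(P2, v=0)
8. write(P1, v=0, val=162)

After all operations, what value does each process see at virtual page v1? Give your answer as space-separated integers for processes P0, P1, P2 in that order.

Op 1: fork(P0) -> P1. 3 ppages; refcounts: pp0:2 pp1:2 pp2:2
Op 2: fork(P0) -> P2. 3 ppages; refcounts: pp0:3 pp1:3 pp2:3
Op 3: read(P1, v0) -> 14. No state change.
Op 4: read(P2, v1) -> 21. No state change.
Op 5: read(P1, v1) -> 21. No state change.
Op 6: write(P0, v1, 184). refcount(pp1)=3>1 -> COPY to pp3. 4 ppages; refcounts: pp0:3 pp1:2 pp2:3 pp3:1
Op 7: read(P2, v0) -> 14. No state change.
Op 8: write(P1, v0, 162). refcount(pp0)=3>1 -> COPY to pp4. 5 ppages; refcounts: pp0:2 pp1:2 pp2:3 pp3:1 pp4:1
P0: v1 -> pp3 = 184
P1: v1 -> pp1 = 21
P2: v1 -> pp1 = 21

Answer: 184 21 21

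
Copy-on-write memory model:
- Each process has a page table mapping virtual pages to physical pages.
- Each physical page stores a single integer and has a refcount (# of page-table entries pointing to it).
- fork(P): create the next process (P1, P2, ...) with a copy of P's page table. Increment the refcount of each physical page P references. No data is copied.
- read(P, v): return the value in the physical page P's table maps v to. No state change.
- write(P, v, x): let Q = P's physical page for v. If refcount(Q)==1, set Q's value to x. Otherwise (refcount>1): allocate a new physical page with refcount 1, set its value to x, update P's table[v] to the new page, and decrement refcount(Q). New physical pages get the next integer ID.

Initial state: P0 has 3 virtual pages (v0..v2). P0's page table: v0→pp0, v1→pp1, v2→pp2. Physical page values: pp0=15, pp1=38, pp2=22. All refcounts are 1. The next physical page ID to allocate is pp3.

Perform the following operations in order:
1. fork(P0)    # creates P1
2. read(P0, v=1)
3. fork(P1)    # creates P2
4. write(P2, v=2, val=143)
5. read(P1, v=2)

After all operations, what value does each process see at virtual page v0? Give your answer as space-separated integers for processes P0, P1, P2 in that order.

Answer: 15 15 15

Derivation:
Op 1: fork(P0) -> P1. 3 ppages; refcounts: pp0:2 pp1:2 pp2:2
Op 2: read(P0, v1) -> 38. No state change.
Op 3: fork(P1) -> P2. 3 ppages; refcounts: pp0:3 pp1:3 pp2:3
Op 4: write(P2, v2, 143). refcount(pp2)=3>1 -> COPY to pp3. 4 ppages; refcounts: pp0:3 pp1:3 pp2:2 pp3:1
Op 5: read(P1, v2) -> 22. No state change.
P0: v0 -> pp0 = 15
P1: v0 -> pp0 = 15
P2: v0 -> pp0 = 15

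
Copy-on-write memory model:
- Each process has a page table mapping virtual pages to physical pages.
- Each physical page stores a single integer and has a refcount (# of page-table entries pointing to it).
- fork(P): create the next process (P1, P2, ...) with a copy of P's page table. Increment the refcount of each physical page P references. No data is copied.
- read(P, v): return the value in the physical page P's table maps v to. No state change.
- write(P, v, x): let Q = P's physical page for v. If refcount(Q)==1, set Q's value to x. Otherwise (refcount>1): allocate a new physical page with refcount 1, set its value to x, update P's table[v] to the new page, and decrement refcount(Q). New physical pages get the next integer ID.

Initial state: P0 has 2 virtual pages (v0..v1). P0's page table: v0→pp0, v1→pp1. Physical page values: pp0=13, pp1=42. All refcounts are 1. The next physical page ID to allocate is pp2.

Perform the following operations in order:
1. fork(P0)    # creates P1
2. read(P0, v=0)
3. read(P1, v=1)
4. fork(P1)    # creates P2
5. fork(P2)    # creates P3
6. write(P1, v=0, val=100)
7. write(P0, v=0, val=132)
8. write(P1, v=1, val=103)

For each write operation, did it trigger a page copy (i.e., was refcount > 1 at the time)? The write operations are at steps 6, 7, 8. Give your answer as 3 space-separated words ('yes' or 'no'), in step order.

Op 1: fork(P0) -> P1. 2 ppages; refcounts: pp0:2 pp1:2
Op 2: read(P0, v0) -> 13. No state change.
Op 3: read(P1, v1) -> 42. No state change.
Op 4: fork(P1) -> P2. 2 ppages; refcounts: pp0:3 pp1:3
Op 5: fork(P2) -> P3. 2 ppages; refcounts: pp0:4 pp1:4
Op 6: write(P1, v0, 100). refcount(pp0)=4>1 -> COPY to pp2. 3 ppages; refcounts: pp0:3 pp1:4 pp2:1
Op 7: write(P0, v0, 132). refcount(pp0)=3>1 -> COPY to pp3. 4 ppages; refcounts: pp0:2 pp1:4 pp2:1 pp3:1
Op 8: write(P1, v1, 103). refcount(pp1)=4>1 -> COPY to pp4. 5 ppages; refcounts: pp0:2 pp1:3 pp2:1 pp3:1 pp4:1

yes yes yes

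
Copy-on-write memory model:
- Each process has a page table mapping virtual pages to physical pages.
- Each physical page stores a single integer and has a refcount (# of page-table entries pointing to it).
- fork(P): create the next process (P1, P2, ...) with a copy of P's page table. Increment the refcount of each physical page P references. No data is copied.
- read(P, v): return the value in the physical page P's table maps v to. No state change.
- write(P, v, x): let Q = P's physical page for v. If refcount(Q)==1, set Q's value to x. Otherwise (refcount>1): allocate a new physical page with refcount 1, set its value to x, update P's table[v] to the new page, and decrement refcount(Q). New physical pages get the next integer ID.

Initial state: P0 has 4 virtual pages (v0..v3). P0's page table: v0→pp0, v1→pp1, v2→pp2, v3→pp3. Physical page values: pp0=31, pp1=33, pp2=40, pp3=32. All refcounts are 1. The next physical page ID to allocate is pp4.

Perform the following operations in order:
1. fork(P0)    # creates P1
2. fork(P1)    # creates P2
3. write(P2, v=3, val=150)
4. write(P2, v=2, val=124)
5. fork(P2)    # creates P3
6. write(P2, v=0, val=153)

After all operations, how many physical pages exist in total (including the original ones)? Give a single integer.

Answer: 7

Derivation:
Op 1: fork(P0) -> P1. 4 ppages; refcounts: pp0:2 pp1:2 pp2:2 pp3:2
Op 2: fork(P1) -> P2. 4 ppages; refcounts: pp0:3 pp1:3 pp2:3 pp3:3
Op 3: write(P2, v3, 150). refcount(pp3)=3>1 -> COPY to pp4. 5 ppages; refcounts: pp0:3 pp1:3 pp2:3 pp3:2 pp4:1
Op 4: write(P2, v2, 124). refcount(pp2)=3>1 -> COPY to pp5. 6 ppages; refcounts: pp0:3 pp1:3 pp2:2 pp3:2 pp4:1 pp5:1
Op 5: fork(P2) -> P3. 6 ppages; refcounts: pp0:4 pp1:4 pp2:2 pp3:2 pp4:2 pp5:2
Op 6: write(P2, v0, 153). refcount(pp0)=4>1 -> COPY to pp6. 7 ppages; refcounts: pp0:3 pp1:4 pp2:2 pp3:2 pp4:2 pp5:2 pp6:1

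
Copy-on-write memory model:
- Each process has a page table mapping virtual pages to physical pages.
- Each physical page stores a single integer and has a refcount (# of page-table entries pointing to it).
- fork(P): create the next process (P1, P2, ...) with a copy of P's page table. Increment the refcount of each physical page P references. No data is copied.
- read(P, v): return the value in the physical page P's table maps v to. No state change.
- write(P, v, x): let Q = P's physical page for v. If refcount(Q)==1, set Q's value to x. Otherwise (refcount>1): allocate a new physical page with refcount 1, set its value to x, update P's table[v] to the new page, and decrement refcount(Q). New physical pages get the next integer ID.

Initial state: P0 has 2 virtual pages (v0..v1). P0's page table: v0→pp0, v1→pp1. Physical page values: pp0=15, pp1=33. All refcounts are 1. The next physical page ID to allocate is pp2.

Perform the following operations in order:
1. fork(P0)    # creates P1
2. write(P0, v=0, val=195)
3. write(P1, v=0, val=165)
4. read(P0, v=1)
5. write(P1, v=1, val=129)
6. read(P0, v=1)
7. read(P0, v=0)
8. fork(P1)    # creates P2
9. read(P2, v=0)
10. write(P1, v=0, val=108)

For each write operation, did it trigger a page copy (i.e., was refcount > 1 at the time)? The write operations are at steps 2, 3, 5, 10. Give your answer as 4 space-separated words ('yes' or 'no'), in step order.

Op 1: fork(P0) -> P1. 2 ppages; refcounts: pp0:2 pp1:2
Op 2: write(P0, v0, 195). refcount(pp0)=2>1 -> COPY to pp2. 3 ppages; refcounts: pp0:1 pp1:2 pp2:1
Op 3: write(P1, v0, 165). refcount(pp0)=1 -> write in place. 3 ppages; refcounts: pp0:1 pp1:2 pp2:1
Op 4: read(P0, v1) -> 33. No state change.
Op 5: write(P1, v1, 129). refcount(pp1)=2>1 -> COPY to pp3. 4 ppages; refcounts: pp0:1 pp1:1 pp2:1 pp3:1
Op 6: read(P0, v1) -> 33. No state change.
Op 7: read(P0, v0) -> 195. No state change.
Op 8: fork(P1) -> P2. 4 ppages; refcounts: pp0:2 pp1:1 pp2:1 pp3:2
Op 9: read(P2, v0) -> 165. No state change.
Op 10: write(P1, v0, 108). refcount(pp0)=2>1 -> COPY to pp4. 5 ppages; refcounts: pp0:1 pp1:1 pp2:1 pp3:2 pp4:1

yes no yes yes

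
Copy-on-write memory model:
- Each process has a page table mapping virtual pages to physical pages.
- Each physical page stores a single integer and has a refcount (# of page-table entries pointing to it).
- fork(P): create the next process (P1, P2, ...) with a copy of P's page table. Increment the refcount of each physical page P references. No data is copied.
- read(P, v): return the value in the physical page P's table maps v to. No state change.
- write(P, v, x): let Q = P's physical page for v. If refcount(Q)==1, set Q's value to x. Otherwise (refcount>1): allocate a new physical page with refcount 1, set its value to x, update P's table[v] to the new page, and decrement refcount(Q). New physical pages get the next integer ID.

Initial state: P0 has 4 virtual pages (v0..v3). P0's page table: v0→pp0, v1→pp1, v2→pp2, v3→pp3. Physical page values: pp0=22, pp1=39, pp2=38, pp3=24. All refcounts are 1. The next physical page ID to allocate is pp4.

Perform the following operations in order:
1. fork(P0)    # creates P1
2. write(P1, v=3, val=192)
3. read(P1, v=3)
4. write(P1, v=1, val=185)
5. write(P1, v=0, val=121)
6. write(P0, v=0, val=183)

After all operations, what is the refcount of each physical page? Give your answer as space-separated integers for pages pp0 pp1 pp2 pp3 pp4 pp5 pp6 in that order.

Answer: 1 1 2 1 1 1 1

Derivation:
Op 1: fork(P0) -> P1. 4 ppages; refcounts: pp0:2 pp1:2 pp2:2 pp3:2
Op 2: write(P1, v3, 192). refcount(pp3)=2>1 -> COPY to pp4. 5 ppages; refcounts: pp0:2 pp1:2 pp2:2 pp3:1 pp4:1
Op 3: read(P1, v3) -> 192. No state change.
Op 4: write(P1, v1, 185). refcount(pp1)=2>1 -> COPY to pp5. 6 ppages; refcounts: pp0:2 pp1:1 pp2:2 pp3:1 pp4:1 pp5:1
Op 5: write(P1, v0, 121). refcount(pp0)=2>1 -> COPY to pp6. 7 ppages; refcounts: pp0:1 pp1:1 pp2:2 pp3:1 pp4:1 pp5:1 pp6:1
Op 6: write(P0, v0, 183). refcount(pp0)=1 -> write in place. 7 ppages; refcounts: pp0:1 pp1:1 pp2:2 pp3:1 pp4:1 pp5:1 pp6:1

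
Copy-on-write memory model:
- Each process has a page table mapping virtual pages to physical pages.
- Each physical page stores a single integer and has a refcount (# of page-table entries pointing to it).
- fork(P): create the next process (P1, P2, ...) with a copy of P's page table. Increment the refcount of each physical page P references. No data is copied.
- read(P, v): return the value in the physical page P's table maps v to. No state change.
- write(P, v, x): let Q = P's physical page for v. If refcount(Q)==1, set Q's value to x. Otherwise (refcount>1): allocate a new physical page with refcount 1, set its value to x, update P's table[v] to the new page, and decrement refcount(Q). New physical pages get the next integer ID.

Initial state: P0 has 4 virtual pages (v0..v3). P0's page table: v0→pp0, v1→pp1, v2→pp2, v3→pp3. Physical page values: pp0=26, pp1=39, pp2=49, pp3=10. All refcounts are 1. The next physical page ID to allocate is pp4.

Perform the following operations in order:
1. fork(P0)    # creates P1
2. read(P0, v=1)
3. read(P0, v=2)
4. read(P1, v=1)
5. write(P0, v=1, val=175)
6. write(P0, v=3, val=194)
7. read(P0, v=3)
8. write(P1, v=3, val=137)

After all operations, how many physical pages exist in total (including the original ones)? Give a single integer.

Answer: 6

Derivation:
Op 1: fork(P0) -> P1. 4 ppages; refcounts: pp0:2 pp1:2 pp2:2 pp3:2
Op 2: read(P0, v1) -> 39. No state change.
Op 3: read(P0, v2) -> 49. No state change.
Op 4: read(P1, v1) -> 39. No state change.
Op 5: write(P0, v1, 175). refcount(pp1)=2>1 -> COPY to pp4. 5 ppages; refcounts: pp0:2 pp1:1 pp2:2 pp3:2 pp4:1
Op 6: write(P0, v3, 194). refcount(pp3)=2>1 -> COPY to pp5. 6 ppages; refcounts: pp0:2 pp1:1 pp2:2 pp3:1 pp4:1 pp5:1
Op 7: read(P0, v3) -> 194. No state change.
Op 8: write(P1, v3, 137). refcount(pp3)=1 -> write in place. 6 ppages; refcounts: pp0:2 pp1:1 pp2:2 pp3:1 pp4:1 pp5:1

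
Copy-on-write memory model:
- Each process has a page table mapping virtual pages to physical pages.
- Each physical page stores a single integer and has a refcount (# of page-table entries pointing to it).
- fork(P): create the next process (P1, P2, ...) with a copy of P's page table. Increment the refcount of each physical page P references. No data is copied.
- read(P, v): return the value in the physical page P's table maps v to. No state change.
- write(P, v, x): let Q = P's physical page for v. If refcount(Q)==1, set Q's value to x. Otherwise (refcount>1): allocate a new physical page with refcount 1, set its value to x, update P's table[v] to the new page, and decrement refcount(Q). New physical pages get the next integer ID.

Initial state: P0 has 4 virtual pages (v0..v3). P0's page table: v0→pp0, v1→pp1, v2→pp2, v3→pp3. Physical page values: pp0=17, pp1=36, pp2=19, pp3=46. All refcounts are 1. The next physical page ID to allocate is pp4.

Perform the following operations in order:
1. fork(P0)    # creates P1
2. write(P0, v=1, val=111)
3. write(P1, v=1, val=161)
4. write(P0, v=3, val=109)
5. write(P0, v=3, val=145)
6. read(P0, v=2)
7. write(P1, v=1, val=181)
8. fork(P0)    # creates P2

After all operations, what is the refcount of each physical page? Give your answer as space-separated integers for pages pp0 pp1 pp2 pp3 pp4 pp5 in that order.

Op 1: fork(P0) -> P1. 4 ppages; refcounts: pp0:2 pp1:2 pp2:2 pp3:2
Op 2: write(P0, v1, 111). refcount(pp1)=2>1 -> COPY to pp4. 5 ppages; refcounts: pp0:2 pp1:1 pp2:2 pp3:2 pp4:1
Op 3: write(P1, v1, 161). refcount(pp1)=1 -> write in place. 5 ppages; refcounts: pp0:2 pp1:1 pp2:2 pp3:2 pp4:1
Op 4: write(P0, v3, 109). refcount(pp3)=2>1 -> COPY to pp5. 6 ppages; refcounts: pp0:2 pp1:1 pp2:2 pp3:1 pp4:1 pp5:1
Op 5: write(P0, v3, 145). refcount(pp5)=1 -> write in place. 6 ppages; refcounts: pp0:2 pp1:1 pp2:2 pp3:1 pp4:1 pp5:1
Op 6: read(P0, v2) -> 19. No state change.
Op 7: write(P1, v1, 181). refcount(pp1)=1 -> write in place. 6 ppages; refcounts: pp0:2 pp1:1 pp2:2 pp3:1 pp4:1 pp5:1
Op 8: fork(P0) -> P2. 6 ppages; refcounts: pp0:3 pp1:1 pp2:3 pp3:1 pp4:2 pp5:2

Answer: 3 1 3 1 2 2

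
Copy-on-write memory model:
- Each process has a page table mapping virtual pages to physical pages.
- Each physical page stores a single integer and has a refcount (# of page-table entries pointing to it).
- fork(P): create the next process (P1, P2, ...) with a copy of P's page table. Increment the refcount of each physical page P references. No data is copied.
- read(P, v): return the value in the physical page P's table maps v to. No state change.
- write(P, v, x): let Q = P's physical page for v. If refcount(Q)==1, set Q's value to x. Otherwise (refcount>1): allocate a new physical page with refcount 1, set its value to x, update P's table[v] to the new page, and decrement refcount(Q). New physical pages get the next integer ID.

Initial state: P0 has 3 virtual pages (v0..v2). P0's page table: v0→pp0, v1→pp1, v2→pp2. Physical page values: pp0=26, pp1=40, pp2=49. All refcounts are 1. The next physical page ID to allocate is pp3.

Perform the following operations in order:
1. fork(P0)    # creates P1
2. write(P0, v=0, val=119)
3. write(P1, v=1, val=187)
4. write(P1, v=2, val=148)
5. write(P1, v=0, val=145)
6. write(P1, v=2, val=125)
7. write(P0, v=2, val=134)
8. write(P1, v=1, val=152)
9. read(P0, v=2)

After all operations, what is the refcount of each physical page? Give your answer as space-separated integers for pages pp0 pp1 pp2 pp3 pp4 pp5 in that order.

Op 1: fork(P0) -> P1. 3 ppages; refcounts: pp0:2 pp1:2 pp2:2
Op 2: write(P0, v0, 119). refcount(pp0)=2>1 -> COPY to pp3. 4 ppages; refcounts: pp0:1 pp1:2 pp2:2 pp3:1
Op 3: write(P1, v1, 187). refcount(pp1)=2>1 -> COPY to pp4. 5 ppages; refcounts: pp0:1 pp1:1 pp2:2 pp3:1 pp4:1
Op 4: write(P1, v2, 148). refcount(pp2)=2>1 -> COPY to pp5. 6 ppages; refcounts: pp0:1 pp1:1 pp2:1 pp3:1 pp4:1 pp5:1
Op 5: write(P1, v0, 145). refcount(pp0)=1 -> write in place. 6 ppages; refcounts: pp0:1 pp1:1 pp2:1 pp3:1 pp4:1 pp5:1
Op 6: write(P1, v2, 125). refcount(pp5)=1 -> write in place. 6 ppages; refcounts: pp0:1 pp1:1 pp2:1 pp3:1 pp4:1 pp5:1
Op 7: write(P0, v2, 134). refcount(pp2)=1 -> write in place. 6 ppages; refcounts: pp0:1 pp1:1 pp2:1 pp3:1 pp4:1 pp5:1
Op 8: write(P1, v1, 152). refcount(pp4)=1 -> write in place. 6 ppages; refcounts: pp0:1 pp1:1 pp2:1 pp3:1 pp4:1 pp5:1
Op 9: read(P0, v2) -> 134. No state change.

Answer: 1 1 1 1 1 1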